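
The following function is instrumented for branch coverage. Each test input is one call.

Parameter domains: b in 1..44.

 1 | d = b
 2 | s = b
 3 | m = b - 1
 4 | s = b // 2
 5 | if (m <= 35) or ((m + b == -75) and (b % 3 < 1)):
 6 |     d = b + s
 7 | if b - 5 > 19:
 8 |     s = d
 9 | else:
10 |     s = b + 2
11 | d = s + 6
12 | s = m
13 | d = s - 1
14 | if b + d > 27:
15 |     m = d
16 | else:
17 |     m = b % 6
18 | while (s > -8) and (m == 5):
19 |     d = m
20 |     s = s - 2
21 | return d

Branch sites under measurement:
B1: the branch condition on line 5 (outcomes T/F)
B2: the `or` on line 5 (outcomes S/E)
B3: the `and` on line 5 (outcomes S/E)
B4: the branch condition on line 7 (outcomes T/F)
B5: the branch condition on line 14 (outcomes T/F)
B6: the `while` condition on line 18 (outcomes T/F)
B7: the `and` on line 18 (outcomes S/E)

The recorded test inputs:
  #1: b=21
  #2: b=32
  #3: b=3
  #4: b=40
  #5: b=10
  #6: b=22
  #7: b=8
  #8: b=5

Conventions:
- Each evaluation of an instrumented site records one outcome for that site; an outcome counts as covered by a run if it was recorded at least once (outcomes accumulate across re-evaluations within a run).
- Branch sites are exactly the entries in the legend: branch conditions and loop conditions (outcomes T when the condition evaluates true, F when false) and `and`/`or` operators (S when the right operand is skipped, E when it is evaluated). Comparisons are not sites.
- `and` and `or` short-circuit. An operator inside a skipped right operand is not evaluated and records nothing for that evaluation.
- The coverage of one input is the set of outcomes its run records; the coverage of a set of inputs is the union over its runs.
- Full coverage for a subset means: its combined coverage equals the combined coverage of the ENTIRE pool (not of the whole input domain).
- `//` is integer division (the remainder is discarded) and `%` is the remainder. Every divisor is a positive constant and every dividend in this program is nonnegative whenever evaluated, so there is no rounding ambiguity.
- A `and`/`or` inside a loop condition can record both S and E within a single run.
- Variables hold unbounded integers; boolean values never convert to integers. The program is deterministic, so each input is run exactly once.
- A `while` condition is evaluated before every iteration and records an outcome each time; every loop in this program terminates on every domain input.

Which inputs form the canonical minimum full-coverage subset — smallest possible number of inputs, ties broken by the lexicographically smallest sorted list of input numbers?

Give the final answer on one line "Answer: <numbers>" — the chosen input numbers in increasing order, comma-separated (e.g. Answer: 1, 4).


input #1, b=21: events B2->S, B1->T, B4->F, B5->T, B7->E, B6->F; outcomes B1=T, B2=S, B4=F, B5=T, B6=F, B7=E
input #2, b=32: events B2->S, B1->T, B4->T, B5->T, B7->E, B6->F; outcomes B1=T, B2=S, B4=T, B5=T, B6=F, B7=E
input #3, b=3: events B2->S, B1->T, B4->F, B5->F, B7->E, B6->F; outcomes B1=T, B2=S, B4=F, B5=F, B6=F, B7=E
input #4, b=40: events B2->E, B3->S, B1->F, B4->T, B5->T, B7->E, B6->F; outcomes B1=F, B2=E, B3=S, B4=T, B5=T, B6=F, B7=E
input #5, b=10: events B2->S, B1->T, B4->F, B5->F, B7->E, B6->F; outcomes B1=T, B2=S, B4=F, B5=F, B6=F, B7=E
input #6, b=22: events B2->S, B1->T, B4->F, B5->T, B7->E, B6->F; outcomes B1=T, B2=S, B4=F, B5=T, B6=F, B7=E
input #7, b=8: events B2->S, B1->T, B4->F, B5->F, B7->E, B6->F; outcomes B1=T, B2=S, B4=F, B5=F, B6=F, B7=E
input #8, b=5: events B2->S, B1->T, B4->F, B5->F, B7->E, B6->T, B7->E, B6->T, B7->E, B6->T, B7->E, B6->T, B7->E, B6->T, ...; outcomes B1=T, B2=S, B4=F, B5=F, B6=T, B6=F, B7=S, B7=E
together the pool reaches 13 outcomes: B1=T, B1=F, B2=S, B2=E, B3=S, B4=T, B4=F, B5=T, B5=F, B6=T, B6=F, B7=S, B7=E
checked all size-1 subsets: none covers 13 outcomes (max 8/13)
at size 2, {4, 8} reaches all 13 outcomes; every lexicographically earlier size-2 subset fails
Answer: 4, 8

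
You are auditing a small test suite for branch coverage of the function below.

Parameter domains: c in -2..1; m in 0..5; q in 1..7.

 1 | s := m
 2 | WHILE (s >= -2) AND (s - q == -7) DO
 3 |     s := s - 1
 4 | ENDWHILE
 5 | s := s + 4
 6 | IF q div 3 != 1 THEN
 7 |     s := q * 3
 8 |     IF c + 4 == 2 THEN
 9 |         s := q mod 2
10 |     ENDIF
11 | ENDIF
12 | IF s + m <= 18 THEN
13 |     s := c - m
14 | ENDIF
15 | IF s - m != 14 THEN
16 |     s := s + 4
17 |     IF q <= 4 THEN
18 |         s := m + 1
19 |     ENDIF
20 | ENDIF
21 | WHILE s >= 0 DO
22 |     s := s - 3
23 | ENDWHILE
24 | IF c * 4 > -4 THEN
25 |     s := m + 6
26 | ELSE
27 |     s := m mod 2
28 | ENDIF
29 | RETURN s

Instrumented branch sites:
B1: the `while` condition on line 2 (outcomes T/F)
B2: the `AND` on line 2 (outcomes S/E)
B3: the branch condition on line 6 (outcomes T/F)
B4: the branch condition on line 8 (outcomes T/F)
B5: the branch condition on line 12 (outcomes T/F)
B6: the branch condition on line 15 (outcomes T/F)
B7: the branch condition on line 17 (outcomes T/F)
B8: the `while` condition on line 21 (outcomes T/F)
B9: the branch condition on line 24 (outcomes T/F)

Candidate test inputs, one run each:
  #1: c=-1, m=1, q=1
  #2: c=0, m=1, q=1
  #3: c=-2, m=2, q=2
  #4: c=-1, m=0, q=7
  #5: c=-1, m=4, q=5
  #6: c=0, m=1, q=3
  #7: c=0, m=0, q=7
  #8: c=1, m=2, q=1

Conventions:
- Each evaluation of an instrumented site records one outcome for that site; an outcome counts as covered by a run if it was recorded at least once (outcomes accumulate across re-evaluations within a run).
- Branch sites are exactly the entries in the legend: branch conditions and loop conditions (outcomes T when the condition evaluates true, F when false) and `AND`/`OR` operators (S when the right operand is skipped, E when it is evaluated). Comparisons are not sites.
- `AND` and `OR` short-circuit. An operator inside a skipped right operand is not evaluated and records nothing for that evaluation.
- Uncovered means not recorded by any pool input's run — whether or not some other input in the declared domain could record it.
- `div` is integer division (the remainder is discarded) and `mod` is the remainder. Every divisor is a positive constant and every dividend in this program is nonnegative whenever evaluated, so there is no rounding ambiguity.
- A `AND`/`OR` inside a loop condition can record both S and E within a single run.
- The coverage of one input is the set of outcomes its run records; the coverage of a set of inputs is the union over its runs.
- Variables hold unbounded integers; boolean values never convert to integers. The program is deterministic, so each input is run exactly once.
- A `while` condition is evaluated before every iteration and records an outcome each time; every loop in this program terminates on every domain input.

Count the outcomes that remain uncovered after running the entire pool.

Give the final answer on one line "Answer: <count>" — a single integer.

input #1, c=-1, m=1, q=1: events B2->E, B1->F, B3->T, B4->F, B5->T, B6->T, B7->T, B8->T, B8->F, B9->F; outcomes B1=F, B2=E, B3=T, B4=F, B5=T, B6=T, B7=T, B8=T, B8=F, B9=F
input #2, c=0, m=1, q=1: events B2->E, B1->F, B3->T, B4->F, B5->T, B6->T, B7->T, B8->T, B8->F, B9->T; outcomes B1=F, B2=E, B3=T, B4=F, B5=T, B6=T, B7=T, B8=T, B8=F, B9=T
input #3, c=-2, m=2, q=2: events B2->E, B1->F, B3->T, B4->T, B5->T, B6->T, B7->T, B8->T, B8->T, B8->F, B9->F; outcomes B1=F, B2=E, B3=T, B4=T, B5=T, B6=T, B7=T, B8=T, B8=F, B9=F
input #4, c=-1, m=0, q=7: events B2->E, B1->T, B2->E, B1->F, B3->T, B4->F, B5->F, B6->T, B7->F, B8->T, B8->T, B8->T, B8->T, B8->T, ...; outcomes B1=T, B1=F, B2=E, B3=T, B4=F, B5=F, B6=T, B7=F, B8=T, B8=F, B9=F
input #5, c=-1, m=4, q=5: events B2->E, B1->F, B3->F, B5->T, B6->T, B7->F, B8->F, B9->F; outcomes B1=F, B2=E, B3=F, B5=T, B6=T, B7=F, B8=F, B9=F
input #6, c=0, m=1, q=3: events B2->E, B1->F, B3->F, B5->T, B6->T, B7->T, B8->T, B8->F, B9->T; outcomes B1=F, B2=E, B3=F, B5=T, B6=T, B7=T, B8=T, B8=F, B9=T
input #7, c=0, m=0, q=7: events B2->E, B1->T, B2->E, B1->F, B3->T, B4->F, B5->F, B6->T, B7->F, B8->T, B8->T, B8->T, B8->T, B8->T, ...; outcomes B1=T, B1=F, B2=E, B3=T, B4=F, B5=F, B6=T, B7=F, B8=T, B8=F, B9=T
input #8, c=1, m=2, q=1: events B2->E, B1->F, B3->T, B4->F, B5->T, B6->T, B7->T, B8->T, B8->T, B8->F, B9->T; outcomes B1=F, B2=E, B3=T, B4=F, B5=T, B6=T, B7=T, B8=T, B8=F, B9=T
union over the pool: B1=T, B1=F, B2=E, B3=T, B3=F, B4=T, B4=F, B5=T, B5=F, B6=T, B7=T, B7=F, B8=T, B8=F, B9=T, B9=F
uncovered (2 of 18): B2=S, B6=F

Answer: 2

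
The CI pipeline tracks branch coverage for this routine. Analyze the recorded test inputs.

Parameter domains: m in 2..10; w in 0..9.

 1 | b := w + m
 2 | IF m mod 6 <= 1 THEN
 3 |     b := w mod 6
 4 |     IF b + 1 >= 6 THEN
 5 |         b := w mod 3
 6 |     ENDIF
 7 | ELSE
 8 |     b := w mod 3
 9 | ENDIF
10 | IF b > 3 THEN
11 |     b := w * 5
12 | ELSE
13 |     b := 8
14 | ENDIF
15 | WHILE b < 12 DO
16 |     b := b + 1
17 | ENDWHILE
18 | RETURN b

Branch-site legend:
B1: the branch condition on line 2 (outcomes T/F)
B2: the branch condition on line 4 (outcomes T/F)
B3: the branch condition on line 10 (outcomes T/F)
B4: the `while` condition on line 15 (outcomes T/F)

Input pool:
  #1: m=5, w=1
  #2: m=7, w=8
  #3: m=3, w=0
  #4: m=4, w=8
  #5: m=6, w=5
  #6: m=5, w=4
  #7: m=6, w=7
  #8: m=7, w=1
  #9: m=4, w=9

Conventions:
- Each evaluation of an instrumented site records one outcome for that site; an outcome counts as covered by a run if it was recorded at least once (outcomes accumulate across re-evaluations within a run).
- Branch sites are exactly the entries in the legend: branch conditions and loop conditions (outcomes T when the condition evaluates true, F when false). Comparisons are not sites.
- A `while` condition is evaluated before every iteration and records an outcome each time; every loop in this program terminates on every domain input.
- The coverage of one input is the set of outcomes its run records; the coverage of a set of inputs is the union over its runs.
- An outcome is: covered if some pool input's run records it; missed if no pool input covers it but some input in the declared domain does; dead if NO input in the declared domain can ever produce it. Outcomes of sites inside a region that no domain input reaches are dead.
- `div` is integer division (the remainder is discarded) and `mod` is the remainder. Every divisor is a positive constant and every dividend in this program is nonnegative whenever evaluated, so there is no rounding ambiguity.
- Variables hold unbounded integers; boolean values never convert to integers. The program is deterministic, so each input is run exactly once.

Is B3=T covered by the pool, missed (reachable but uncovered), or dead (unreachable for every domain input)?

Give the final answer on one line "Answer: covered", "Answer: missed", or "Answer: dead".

no pool input records B3=T
but domain input (m=6, w=4) does record it -> reachable, so missed

Answer: missed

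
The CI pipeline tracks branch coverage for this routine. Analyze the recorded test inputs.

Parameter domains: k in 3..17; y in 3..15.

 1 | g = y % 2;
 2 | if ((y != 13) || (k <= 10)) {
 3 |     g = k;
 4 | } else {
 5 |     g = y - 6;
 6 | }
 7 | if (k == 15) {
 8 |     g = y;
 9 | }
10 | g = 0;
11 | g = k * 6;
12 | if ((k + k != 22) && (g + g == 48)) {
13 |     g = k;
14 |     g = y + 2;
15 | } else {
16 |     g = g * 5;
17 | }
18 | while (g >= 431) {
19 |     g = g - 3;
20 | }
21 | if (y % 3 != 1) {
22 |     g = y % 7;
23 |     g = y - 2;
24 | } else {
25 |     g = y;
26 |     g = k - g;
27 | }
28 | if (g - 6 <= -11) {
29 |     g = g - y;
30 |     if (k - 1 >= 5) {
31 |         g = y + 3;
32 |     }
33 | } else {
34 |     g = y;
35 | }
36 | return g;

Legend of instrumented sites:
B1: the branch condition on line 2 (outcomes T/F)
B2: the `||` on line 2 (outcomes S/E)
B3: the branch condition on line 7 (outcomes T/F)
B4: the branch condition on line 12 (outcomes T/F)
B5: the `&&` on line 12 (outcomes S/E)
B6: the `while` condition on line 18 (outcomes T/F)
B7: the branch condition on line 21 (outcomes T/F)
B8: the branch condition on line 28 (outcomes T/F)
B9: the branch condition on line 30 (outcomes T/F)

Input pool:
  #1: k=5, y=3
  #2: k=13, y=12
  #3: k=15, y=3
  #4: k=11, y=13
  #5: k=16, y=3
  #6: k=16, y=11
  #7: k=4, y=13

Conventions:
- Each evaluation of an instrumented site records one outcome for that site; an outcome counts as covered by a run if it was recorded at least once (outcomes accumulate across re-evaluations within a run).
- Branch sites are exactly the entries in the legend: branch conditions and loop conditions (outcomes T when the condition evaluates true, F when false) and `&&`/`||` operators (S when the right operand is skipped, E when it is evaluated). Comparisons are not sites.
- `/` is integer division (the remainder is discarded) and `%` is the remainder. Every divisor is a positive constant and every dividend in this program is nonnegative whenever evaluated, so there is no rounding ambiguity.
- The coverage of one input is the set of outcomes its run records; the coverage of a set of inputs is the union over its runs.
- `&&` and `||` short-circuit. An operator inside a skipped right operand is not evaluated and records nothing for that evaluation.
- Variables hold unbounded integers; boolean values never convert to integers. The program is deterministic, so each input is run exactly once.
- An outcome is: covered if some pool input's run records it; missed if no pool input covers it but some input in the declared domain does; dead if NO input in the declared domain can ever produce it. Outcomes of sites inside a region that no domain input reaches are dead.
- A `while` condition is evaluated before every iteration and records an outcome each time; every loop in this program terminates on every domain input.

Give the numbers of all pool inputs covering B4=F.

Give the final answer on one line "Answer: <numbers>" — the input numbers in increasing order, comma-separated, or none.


input #1 (k=5, y=3): produces B4=F
input #2 (k=13, y=12): produces B4=F
input #3 (k=15, y=3): produces B4=F
input #4 (k=11, y=13): produces B4=F
input #5 (k=16, y=3): produces B4=F
input #6 (k=16, y=11): produces B4=F
input #7 (k=4, y=13): does not produce B4=F
Answer: 1, 2, 3, 4, 5, 6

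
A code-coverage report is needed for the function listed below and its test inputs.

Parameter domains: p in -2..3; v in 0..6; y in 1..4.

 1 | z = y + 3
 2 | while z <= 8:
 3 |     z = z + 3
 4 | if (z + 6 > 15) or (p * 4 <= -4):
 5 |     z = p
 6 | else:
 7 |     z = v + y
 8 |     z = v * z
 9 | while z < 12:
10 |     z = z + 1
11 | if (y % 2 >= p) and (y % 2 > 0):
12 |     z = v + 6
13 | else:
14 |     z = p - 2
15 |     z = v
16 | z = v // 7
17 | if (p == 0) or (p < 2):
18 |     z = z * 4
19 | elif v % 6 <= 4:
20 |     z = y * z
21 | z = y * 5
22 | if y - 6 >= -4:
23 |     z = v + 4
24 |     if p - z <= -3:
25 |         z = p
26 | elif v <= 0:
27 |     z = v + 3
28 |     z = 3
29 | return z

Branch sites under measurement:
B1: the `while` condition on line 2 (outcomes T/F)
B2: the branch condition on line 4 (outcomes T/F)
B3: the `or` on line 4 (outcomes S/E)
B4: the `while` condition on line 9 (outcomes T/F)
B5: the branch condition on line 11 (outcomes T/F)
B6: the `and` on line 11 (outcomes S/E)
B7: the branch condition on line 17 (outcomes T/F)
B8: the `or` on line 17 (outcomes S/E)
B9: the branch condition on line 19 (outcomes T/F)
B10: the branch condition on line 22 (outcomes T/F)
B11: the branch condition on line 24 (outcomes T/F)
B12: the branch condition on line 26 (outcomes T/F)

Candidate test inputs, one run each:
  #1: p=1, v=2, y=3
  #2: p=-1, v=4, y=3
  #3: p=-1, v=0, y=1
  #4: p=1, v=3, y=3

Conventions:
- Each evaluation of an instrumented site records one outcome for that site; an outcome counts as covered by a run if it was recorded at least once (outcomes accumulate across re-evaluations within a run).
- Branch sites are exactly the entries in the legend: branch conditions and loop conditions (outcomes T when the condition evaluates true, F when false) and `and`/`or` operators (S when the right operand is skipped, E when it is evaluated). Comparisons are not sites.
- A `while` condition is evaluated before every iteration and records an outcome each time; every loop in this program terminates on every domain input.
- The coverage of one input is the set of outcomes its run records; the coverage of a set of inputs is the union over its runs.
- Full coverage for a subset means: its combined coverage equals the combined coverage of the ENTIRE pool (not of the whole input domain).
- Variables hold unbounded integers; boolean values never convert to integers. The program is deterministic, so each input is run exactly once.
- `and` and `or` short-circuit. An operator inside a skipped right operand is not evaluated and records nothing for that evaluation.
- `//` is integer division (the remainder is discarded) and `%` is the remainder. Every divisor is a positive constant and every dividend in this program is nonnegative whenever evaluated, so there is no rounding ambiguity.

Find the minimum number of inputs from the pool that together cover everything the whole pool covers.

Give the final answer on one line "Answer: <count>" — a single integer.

test 1 (p=1, v=2, y=3) hits B1=T, B1=F, B2=F, B3=E, B4=T, B4=F, B5=T, B6=E, B7=T, B8=E, B10=T, B11=T
test 2 (p=-1, v=4, y=3) hits B1=T, B1=F, B2=T, B3=E, B4=T, B4=F, B5=T, B6=E, B7=T, B8=E, B10=T, B11=T
test 3 (p=-1, v=0, y=1) hits B1=T, B1=F, B2=T, B3=S, B4=T, B4=F, B5=T, B6=E, B7=T, B8=E, B10=F, B12=T
test 4 (p=1, v=3, y=3) hits B1=T, B1=F, B2=F, B3=E, B4=F, B5=T, B6=E, B7=T, B8=E, B10=T, B11=T
together the pool reaches 16 outcomes: B1=T, B1=F, B2=T, B2=F, B3=S, B3=E, B4=T, B4=F, B5=T, B6=E, B7=T, B8=E, B10=T, B10=F, B11=T, B12=T
no size-1 subset reaches all 16 outcomes (best union: 12/16)
at size 2, {1, 3} reaches all 16 outcomes; every lexicographically earlier size-2 subset fails

Answer: 2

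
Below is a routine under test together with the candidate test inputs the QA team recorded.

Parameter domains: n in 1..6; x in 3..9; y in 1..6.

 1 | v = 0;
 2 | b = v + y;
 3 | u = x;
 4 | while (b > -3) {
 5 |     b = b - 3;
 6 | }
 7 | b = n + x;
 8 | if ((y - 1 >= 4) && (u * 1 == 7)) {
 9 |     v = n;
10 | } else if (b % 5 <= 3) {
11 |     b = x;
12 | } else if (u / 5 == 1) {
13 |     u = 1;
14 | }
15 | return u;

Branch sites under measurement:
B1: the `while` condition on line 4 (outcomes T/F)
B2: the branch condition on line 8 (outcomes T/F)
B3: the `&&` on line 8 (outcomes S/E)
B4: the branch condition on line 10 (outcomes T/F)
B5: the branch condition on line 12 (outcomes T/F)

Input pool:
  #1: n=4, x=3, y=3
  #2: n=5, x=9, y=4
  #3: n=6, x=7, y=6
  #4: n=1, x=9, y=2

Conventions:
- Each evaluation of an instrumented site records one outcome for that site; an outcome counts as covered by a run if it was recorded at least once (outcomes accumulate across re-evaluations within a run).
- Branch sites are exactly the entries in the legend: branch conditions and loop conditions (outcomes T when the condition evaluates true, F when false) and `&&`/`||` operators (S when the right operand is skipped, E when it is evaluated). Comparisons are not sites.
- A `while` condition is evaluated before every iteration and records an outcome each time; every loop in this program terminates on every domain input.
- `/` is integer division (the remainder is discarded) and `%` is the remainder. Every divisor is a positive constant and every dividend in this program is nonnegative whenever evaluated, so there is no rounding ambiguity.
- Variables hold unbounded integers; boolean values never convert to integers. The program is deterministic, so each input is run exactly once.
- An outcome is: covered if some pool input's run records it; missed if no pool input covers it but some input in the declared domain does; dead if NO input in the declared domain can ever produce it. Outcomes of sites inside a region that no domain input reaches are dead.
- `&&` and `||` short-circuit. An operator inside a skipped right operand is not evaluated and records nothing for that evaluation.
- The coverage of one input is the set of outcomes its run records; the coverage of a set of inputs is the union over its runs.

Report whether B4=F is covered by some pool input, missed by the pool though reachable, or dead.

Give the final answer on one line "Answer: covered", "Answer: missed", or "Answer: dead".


B4=F is recorded by pool input(s) 2 -> covered
Answer: covered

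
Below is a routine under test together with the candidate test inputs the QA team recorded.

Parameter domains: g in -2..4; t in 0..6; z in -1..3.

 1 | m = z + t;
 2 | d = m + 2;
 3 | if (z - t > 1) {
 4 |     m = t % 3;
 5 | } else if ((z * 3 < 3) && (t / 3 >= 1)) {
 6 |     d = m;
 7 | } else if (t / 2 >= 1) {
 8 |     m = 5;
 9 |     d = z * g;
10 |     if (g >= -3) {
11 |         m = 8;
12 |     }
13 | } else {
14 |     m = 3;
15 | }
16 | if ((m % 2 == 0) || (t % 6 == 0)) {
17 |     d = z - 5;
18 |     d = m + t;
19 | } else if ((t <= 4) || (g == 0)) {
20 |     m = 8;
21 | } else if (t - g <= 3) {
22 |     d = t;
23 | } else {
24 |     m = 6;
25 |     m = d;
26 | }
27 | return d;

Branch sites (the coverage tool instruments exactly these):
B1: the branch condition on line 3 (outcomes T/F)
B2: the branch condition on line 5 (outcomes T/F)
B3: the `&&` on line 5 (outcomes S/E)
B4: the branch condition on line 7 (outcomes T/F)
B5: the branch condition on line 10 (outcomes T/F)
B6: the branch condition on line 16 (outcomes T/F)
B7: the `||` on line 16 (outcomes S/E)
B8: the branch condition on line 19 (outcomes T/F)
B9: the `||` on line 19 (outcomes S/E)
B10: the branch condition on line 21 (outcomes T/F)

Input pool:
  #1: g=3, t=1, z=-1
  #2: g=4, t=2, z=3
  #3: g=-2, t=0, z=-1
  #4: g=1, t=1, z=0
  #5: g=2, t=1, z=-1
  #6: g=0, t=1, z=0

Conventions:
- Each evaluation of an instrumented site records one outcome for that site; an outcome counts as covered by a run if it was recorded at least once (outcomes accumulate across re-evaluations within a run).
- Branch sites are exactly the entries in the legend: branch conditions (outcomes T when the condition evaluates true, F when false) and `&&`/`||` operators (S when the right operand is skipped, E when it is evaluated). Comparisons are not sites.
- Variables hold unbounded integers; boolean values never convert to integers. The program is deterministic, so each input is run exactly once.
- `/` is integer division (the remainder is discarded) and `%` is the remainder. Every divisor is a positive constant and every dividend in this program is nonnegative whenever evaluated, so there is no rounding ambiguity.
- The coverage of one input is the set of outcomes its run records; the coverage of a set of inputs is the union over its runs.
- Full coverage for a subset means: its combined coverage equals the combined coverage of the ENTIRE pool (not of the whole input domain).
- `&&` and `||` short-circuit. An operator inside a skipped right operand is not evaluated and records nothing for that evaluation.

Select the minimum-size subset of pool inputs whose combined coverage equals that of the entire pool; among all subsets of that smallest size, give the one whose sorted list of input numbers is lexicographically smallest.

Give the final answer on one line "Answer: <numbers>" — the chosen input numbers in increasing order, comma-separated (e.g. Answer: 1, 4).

input #1 (g=3, t=1, z=-1): covers B1=F, B2=F, B3=E, B4=F, B6=F, B7=E, B8=T, B9=S
input #2 (g=4, t=2, z=3): covers B1=F, B2=F, B3=S, B4=T, B5=T, B6=T, B7=S
input #3 (g=-2, t=0, z=-1): covers B1=F, B2=F, B3=E, B4=F, B6=T, B7=E
input #4 (g=1, t=1, z=0): covers B1=F, B2=F, B3=E, B4=F, B6=F, B7=E, B8=T, B9=S
input #5 (g=2, t=1, z=-1): covers B1=F, B2=F, B3=E, B4=F, B6=F, B7=E, B8=T, B9=S
input #6 (g=0, t=1, z=0): covers B1=F, B2=F, B3=E, B4=F, B6=F, B7=E, B8=T, B9=S
pool-wide coverage (13 outcomes): B1=F, B2=F, B3=S, B3=E, B4=T, B4=F, B5=T, B6=T, B6=F, B7=S, B7=E, B8=T, B9=S
no size-1 subset reaches all 13 outcomes (best union: 8/13)
inputs {1, 2} (size 2) cover everything; no size-2 subset with a lexicographically smaller index list covers all 13

Answer: 1, 2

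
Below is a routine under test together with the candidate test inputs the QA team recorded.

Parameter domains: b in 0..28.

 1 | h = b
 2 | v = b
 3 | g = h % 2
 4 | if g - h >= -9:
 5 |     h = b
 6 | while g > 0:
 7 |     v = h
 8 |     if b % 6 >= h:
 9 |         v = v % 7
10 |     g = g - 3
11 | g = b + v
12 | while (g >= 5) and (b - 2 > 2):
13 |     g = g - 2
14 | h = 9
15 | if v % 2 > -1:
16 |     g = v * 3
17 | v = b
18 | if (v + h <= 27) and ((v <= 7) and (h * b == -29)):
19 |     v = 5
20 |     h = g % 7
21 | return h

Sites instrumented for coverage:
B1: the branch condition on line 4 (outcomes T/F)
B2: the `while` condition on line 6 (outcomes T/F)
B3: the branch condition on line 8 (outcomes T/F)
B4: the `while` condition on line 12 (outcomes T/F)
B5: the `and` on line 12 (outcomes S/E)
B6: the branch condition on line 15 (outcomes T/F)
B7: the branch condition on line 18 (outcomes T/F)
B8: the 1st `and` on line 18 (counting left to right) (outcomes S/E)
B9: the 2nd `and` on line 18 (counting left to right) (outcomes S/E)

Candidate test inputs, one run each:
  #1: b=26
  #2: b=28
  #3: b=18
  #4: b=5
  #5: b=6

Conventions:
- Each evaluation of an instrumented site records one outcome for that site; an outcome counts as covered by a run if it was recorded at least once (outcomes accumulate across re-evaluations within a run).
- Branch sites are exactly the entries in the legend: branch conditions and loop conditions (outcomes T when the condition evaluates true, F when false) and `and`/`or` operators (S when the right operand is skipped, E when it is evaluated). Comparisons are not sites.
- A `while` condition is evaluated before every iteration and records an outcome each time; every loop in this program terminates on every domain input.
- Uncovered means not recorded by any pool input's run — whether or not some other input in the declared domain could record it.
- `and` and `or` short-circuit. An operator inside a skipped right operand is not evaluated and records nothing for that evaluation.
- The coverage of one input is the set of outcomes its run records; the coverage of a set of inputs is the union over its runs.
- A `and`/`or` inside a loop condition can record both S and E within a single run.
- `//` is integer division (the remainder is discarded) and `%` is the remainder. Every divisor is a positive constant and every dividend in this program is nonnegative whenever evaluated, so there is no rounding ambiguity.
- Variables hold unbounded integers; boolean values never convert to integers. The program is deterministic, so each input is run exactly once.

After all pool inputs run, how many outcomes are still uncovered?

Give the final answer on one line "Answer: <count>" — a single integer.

test 1 (b=26) hits B1=F, B2=F, B4=T, B4=F, B5=S, B5=E, B6=T, B7=F, B8=S
test 2 (b=28) hits B1=F, B2=F, B4=T, B4=F, B5=S, B5=E, B6=T, B7=F, B8=S
test 3 (b=18) hits B1=F, B2=F, B4=T, B4=F, B5=S, B5=E, B6=T, B7=F, B8=E, B9=S
test 4 (b=5) hits B1=T, B2=T, B2=F, B3=T, B4=T, B4=F, B5=S, B5=E, B6=T, B7=F, B8=E, B9=E
test 5 (b=6) hits B1=T, B2=F, B4=T, B4=F, B5=S, B5=E, B6=T, B7=F, B8=E, B9=E
union over the pool: B1=T, B1=F, B2=T, B2=F, B3=T, B4=T, B4=F, B5=S, B5=E, B6=T, B7=F, B8=S, B8=E, B9=S, B9=E
uncovered (3 of 18): B3=F, B6=F, B7=T

Answer: 3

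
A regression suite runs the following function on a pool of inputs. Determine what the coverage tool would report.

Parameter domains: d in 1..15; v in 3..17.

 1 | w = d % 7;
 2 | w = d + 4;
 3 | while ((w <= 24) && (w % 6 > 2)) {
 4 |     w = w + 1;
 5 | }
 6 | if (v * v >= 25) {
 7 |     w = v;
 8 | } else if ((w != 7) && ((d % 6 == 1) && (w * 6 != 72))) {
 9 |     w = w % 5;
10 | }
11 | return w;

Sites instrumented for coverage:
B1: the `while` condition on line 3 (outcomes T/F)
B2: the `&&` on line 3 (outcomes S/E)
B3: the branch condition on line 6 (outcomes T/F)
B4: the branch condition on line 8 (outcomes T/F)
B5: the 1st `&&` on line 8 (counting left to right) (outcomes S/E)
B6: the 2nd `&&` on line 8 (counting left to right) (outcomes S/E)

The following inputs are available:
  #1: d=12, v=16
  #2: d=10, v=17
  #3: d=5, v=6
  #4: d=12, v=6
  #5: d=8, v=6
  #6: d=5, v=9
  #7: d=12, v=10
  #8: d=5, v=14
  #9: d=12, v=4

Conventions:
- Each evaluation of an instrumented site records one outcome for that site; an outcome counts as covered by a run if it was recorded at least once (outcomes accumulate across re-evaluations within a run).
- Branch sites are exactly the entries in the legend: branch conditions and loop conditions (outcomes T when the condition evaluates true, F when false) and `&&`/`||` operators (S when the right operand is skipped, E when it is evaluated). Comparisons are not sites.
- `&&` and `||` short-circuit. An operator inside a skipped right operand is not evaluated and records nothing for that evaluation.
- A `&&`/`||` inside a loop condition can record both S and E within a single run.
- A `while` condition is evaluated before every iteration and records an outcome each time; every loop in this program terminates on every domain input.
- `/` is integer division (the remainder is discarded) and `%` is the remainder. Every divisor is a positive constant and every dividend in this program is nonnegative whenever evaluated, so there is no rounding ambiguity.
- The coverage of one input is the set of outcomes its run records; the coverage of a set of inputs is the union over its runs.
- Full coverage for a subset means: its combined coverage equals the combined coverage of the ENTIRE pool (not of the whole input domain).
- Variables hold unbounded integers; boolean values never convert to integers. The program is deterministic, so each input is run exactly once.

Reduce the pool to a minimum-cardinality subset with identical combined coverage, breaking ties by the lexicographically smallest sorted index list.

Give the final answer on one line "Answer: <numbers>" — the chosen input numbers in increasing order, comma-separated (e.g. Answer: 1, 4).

test 1 (d=12, v=16) fires B2->E, B1->T, B2->E, B1->T, B2->E, B1->F, B3->T; hits B1=T, B1=F, B2=E, B3=T
test 2 (d=10, v=17) fires B2->E, B1->F, B3->T; hits B1=F, B2=E, B3=T
test 3 (d=5, v=6) fires B2->E, B1->T, B2->E, B1->T, B2->E, B1->T, B2->E, B1->F, B3->T; hits B1=T, B1=F, B2=E, B3=T
test 4 (d=12, v=6) fires B2->E, B1->T, B2->E, B1->T, B2->E, B1->F, B3->T; hits B1=T, B1=F, B2=E, B3=T
test 5 (d=8, v=6) fires B2->E, B1->F, B3->T; hits B1=F, B2=E, B3=T
test 6 (d=5, v=9) fires B2->E, B1->T, B2->E, B1->T, B2->E, B1->T, B2->E, B1->F, B3->T; hits B1=T, B1=F, B2=E, B3=T
test 7 (d=12, v=10) fires B2->E, B1->T, B2->E, B1->T, B2->E, B1->F, B3->T; hits B1=T, B1=F, B2=E, B3=T
test 8 (d=5, v=14) fires B2->E, B1->T, B2->E, B1->T, B2->E, B1->T, B2->E, B1->F, B3->T; hits B1=T, B1=F, B2=E, B3=T
test 9 (d=12, v=4) fires B2->E, B1->T, B2->E, B1->T, B2->E, B1->F, B3->F, B5->E, B6->S, B4->F; hits B1=T, B1=F, B2=E, B3=F, B4=F, B5=E, B6=S
union over all inputs: B1=T, B1=F, B2=E, B3=T, B3=F, B4=F, B5=E, B6=S (8 outcomes)
no size-1 subset reaches all 8 outcomes (best union: 7/8)
size 2: inputs {1, 9} cover all 8 outcomes, and no lexicographically smaller subset of this size does

Answer: 1, 9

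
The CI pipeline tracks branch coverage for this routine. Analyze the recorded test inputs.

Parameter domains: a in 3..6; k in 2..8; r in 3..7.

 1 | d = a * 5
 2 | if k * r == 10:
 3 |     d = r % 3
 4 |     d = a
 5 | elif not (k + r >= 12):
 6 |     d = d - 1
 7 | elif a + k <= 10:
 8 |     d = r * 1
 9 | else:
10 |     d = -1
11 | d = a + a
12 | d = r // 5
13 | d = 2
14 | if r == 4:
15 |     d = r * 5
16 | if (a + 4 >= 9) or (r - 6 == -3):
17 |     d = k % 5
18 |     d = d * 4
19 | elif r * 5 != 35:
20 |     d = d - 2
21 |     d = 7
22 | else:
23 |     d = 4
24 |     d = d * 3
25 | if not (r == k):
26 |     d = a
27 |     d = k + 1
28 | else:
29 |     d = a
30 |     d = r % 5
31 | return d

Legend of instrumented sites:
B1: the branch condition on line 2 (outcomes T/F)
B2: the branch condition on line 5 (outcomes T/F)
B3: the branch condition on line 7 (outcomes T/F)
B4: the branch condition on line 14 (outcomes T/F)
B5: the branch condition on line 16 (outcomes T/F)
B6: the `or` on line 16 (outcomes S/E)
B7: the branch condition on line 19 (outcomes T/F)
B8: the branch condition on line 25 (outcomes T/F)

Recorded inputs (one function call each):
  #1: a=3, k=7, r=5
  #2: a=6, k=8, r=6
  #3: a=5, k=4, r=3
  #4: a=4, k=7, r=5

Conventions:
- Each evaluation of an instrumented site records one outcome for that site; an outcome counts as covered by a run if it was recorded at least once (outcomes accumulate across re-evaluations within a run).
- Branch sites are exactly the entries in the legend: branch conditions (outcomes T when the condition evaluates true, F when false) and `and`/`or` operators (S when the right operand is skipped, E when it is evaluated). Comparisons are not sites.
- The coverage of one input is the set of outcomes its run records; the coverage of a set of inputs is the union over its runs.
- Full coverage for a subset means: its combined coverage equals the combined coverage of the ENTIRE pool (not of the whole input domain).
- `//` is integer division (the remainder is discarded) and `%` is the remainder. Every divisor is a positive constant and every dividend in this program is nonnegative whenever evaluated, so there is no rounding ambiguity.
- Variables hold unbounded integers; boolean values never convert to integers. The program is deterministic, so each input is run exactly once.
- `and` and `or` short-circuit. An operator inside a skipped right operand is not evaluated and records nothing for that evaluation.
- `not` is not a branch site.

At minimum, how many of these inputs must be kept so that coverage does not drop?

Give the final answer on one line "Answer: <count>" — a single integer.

test 1 (a=3, k=7, r=5) hits B1=F, B2=F, B3=T, B4=F, B5=F, B6=E, B7=T, B8=T
test 2 (a=6, k=8, r=6) hits B1=F, B2=F, B3=F, B4=F, B5=T, B6=S, B8=T
test 3 (a=5, k=4, r=3) hits B1=F, B2=T, B4=F, B5=T, B6=S, B8=T
test 4 (a=4, k=7, r=5) hits B1=F, B2=F, B3=F, B4=F, B5=F, B6=E, B7=T, B8=T
together the pool reaches 12 outcomes: B1=F, B2=T, B2=F, B3=T, B3=F, B4=F, B5=T, B5=F, B6=S, B6=E, B7=T, B8=T
checked all size-1 subsets: none covers 12 outcomes (max 8/12)
checked all size-2 subsets: none covers 12 outcomes (max 11/12)
at size 3, {1, 2, 3} reaches all 12 outcomes; every lexicographically earlier size-3 subset fails

Answer: 3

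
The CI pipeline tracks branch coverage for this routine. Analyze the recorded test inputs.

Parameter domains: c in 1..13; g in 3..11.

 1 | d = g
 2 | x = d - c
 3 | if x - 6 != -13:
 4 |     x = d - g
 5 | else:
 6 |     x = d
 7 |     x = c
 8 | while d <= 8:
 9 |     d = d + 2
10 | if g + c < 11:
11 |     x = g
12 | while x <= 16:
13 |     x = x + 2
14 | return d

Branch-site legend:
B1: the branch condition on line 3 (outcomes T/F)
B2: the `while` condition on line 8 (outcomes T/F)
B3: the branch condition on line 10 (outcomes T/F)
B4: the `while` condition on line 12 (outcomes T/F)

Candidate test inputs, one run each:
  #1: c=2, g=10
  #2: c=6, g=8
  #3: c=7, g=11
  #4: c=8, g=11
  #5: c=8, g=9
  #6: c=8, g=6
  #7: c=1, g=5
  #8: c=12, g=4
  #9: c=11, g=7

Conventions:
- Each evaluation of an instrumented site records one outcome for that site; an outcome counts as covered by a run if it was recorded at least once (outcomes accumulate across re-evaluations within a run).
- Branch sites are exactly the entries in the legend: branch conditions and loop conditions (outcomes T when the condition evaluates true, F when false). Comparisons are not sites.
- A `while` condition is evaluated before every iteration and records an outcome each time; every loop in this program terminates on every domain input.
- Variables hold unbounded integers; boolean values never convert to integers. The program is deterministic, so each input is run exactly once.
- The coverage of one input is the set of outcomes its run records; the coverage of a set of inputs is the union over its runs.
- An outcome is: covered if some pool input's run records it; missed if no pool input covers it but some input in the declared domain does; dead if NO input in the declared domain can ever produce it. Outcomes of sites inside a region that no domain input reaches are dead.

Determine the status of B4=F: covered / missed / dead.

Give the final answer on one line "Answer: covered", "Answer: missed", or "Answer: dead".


B4=F is recorded by pool input(s) 1, 2, 3, 4, 5, 6, 7, 8, 9 -> covered
Answer: covered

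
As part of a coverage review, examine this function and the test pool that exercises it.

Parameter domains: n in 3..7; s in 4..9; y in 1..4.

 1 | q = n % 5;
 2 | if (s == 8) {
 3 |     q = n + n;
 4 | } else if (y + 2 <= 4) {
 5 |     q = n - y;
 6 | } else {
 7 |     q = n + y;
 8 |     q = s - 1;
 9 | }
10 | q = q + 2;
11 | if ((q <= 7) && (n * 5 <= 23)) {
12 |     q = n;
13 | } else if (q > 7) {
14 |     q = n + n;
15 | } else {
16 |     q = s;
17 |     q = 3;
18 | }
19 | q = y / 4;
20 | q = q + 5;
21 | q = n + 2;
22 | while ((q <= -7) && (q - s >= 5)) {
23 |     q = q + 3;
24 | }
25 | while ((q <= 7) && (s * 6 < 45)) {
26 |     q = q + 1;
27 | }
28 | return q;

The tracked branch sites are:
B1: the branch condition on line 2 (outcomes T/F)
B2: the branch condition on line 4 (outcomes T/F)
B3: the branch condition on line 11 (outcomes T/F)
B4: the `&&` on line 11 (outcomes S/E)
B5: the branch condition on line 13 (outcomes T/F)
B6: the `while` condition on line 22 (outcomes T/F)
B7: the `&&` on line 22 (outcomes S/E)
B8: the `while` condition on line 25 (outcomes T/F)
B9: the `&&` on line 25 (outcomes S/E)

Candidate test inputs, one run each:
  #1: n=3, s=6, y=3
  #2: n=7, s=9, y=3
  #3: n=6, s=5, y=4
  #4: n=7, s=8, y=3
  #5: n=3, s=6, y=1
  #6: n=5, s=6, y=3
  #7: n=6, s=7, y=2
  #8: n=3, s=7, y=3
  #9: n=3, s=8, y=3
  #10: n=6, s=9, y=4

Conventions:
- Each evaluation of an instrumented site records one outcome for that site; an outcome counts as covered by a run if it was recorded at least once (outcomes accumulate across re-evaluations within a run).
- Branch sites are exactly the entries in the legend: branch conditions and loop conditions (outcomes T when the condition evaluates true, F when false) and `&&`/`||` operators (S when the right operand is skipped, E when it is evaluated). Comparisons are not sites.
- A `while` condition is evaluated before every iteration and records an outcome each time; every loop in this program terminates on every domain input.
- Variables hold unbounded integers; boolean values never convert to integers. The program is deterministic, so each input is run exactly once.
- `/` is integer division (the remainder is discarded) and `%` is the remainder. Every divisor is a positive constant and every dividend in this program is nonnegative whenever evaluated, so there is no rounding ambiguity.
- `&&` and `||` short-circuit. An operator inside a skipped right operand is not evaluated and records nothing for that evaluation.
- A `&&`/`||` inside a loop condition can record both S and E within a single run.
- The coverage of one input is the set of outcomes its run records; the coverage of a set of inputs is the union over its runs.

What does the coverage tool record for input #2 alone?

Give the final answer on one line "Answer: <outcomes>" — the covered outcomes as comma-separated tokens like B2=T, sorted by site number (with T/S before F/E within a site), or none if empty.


Event log for input #2 (n=7, s=9, y=3):
  B1->F, B2->F, B4->S, B3->F, B5->T, B7->S, B6->F, B9->S, B8->F
as a set, this run covers: B1=F, B2=F, B3=F, B4=S, B5=T, B6=F, B7=S, B8=F, B9=S
Answer: B1=F, B2=F, B3=F, B4=S, B5=T, B6=F, B7=S, B8=F, B9=S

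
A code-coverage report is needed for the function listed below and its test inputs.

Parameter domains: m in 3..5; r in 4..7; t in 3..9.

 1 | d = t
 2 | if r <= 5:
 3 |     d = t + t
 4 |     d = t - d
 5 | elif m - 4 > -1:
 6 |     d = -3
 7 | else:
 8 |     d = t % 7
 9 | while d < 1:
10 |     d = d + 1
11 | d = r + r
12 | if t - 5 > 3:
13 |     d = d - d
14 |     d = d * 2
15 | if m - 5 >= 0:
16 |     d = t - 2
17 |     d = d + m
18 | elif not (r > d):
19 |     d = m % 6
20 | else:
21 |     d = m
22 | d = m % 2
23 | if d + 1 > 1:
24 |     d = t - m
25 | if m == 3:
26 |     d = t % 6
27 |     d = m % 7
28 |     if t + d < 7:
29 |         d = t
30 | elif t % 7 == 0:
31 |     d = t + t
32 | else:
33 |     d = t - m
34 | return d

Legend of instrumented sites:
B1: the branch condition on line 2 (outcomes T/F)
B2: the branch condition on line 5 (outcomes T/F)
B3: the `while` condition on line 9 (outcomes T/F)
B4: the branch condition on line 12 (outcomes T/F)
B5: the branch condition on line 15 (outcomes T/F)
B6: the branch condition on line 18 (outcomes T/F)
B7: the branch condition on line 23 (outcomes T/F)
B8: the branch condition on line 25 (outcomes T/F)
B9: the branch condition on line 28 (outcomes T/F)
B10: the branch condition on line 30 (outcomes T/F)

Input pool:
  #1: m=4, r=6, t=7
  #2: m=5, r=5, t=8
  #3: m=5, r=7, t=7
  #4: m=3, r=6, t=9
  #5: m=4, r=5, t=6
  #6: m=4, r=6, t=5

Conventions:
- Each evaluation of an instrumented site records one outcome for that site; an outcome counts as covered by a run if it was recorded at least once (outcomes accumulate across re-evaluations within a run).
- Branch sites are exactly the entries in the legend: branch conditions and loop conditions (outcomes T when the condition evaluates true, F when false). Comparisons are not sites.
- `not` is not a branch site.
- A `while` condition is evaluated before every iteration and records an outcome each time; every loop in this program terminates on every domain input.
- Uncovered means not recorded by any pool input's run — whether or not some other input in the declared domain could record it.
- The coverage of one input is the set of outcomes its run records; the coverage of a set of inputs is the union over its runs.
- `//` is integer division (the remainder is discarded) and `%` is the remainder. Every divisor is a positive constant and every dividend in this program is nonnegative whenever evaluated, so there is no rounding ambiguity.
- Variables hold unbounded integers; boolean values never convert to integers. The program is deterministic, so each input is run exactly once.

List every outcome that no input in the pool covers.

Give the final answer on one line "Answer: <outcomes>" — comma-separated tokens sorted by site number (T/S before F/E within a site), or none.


test 1 (m=4, r=6, t=7) fires B1->F, B2->T, B3->T, B3->T, B3->T, B3->T, B3->F, B4->F, B5->F, B6->T, B7->F, B8->F, B10->T; hits B1=F, B2=T, B3=T, B3=F, B4=F, B5=F, B6=T, B7=F, B8=F, B10=T
test 2 (m=5, r=5, t=8) fires B1->T, B3->T, B3->T, B3->T, B3->T, B3->T, B3->T, B3->T, B3->T, B3->T, B3->F, B4->F, B5->T, B7->T, ...; hits B1=T, B3=T, B3=F, B4=F, B5=T, B7=T, B8=F, B10=F
test 3 (m=5, r=7, t=7) fires B1->F, B2->T, B3->T, B3->T, B3->T, B3->T, B3->F, B4->F, B5->T, B7->T, B8->F, B10->T; hits B1=F, B2=T, B3=T, B3=F, B4=F, B5=T, B7=T, B8=F, B10=T
test 4 (m=3, r=6, t=9) fires B1->F, B2->F, B3->F, B4->T, B5->F, B6->F, B7->T, B8->T, B9->F; hits B1=F, B2=F, B3=F, B4=T, B5=F, B6=F, B7=T, B8=T, B9=F
test 5 (m=4, r=5, t=6) fires B1->T, B3->T, B3->T, B3->T, B3->T, B3->T, B3->T, B3->T, B3->F, B4->F, B5->F, B6->T, B7->F, B8->F, ...; hits B1=T, B3=T, B3=F, B4=F, B5=F, B6=T, B7=F, B8=F, B10=F
test 6 (m=4, r=6, t=5) fires B1->F, B2->T, B3->T, B3->T, B3->T, B3->T, B3->F, B4->F, B5->F, B6->T, B7->F, B8->F, B10->F; hits B1=F, B2=T, B3=T, B3=F, B4=F, B5=F, B6=T, B7=F, B8=F, B10=F
union over the pool: B1=T, B1=F, B2=T, B2=F, B3=T, B3=F, B4=T, B4=F, B5=T, B5=F, B6=T, B6=F, B7=T, B7=F, B8=T, B8=F, B9=F, B10=T, B10=F
uncovered (1 of 20): B9=T
Answer: B9=T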